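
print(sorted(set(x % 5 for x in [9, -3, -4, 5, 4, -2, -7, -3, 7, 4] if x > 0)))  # [0, 2, 4]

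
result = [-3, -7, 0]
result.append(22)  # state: [-3, -7, 0, 22]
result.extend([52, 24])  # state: [-3, -7, 0, 22, 52, 24]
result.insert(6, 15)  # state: [-3, -7, 0, 22, 52, 24, 15]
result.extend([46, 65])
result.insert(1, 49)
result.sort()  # [-7, -3, 0, 15, 22, 24, 46, 49, 52, 65]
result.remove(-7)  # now [-3, 0, 15, 22, 24, 46, 49, 52, 65]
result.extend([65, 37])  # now [-3, 0, 15, 22, 24, 46, 49, 52, 65, 65, 37]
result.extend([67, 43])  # [-3, 0, 15, 22, 24, 46, 49, 52, 65, 65, 37, 67, 43]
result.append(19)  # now [-3, 0, 15, 22, 24, 46, 49, 52, 65, 65, 37, 67, 43, 19]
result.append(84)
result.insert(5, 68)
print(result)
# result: [-3, 0, 15, 22, 24, 68, 46, 49, 52, 65, 65, 37, 67, 43, 19, 84]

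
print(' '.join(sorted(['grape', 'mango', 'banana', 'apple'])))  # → apple banana grape mango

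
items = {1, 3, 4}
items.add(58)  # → {1, 3, 4, 58}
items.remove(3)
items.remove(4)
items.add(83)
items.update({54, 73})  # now {1, 54, 58, 73, 83}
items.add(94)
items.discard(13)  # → {1, 54, 58, 73, 83, 94}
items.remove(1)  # {54, 58, 73, 83, 94}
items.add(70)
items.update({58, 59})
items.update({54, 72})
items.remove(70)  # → {54, 58, 59, 72, 73, 83, 94}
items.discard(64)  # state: {54, 58, 59, 72, 73, 83, 94}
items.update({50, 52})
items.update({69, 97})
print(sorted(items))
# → [50, 52, 54, 58, 59, 69, 72, 73, 83, 94, 97]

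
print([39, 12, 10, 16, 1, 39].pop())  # 39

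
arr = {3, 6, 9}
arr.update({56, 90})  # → {3, 6, 9, 56, 90}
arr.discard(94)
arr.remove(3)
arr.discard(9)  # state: {6, 56, 90}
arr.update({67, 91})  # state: {6, 56, 67, 90, 91}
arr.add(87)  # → {6, 56, 67, 87, 90, 91}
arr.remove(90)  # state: {6, 56, 67, 87, 91}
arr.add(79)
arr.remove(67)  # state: {6, 56, 79, 87, 91}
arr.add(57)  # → {6, 56, 57, 79, 87, 91}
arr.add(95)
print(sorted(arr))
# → [6, 56, 57, 79, 87, 91, 95]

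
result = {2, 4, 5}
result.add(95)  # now {2, 4, 5, 95}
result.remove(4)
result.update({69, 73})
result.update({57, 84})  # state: {2, 5, 57, 69, 73, 84, 95}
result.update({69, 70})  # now {2, 5, 57, 69, 70, 73, 84, 95}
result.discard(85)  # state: {2, 5, 57, 69, 70, 73, 84, 95}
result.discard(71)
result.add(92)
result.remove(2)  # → {5, 57, 69, 70, 73, 84, 92, 95}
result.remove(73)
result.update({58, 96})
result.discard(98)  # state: {5, 57, 58, 69, 70, 84, 92, 95, 96}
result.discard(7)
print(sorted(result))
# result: [5, 57, 58, 69, 70, 84, 92, 95, 96]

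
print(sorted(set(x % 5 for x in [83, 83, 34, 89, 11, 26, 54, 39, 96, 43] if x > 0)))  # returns [1, 3, 4]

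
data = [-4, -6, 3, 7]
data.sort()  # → [-6, -4, 3, 7]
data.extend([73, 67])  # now [-6, -4, 3, 7, 73, 67]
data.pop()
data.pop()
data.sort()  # [-6, -4, 3, 7]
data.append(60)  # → [-6, -4, 3, 7, 60]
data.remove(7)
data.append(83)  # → [-6, -4, 3, 60, 83]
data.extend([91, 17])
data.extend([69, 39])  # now [-6, -4, 3, 60, 83, 91, 17, 69, 39]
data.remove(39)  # [-6, -4, 3, 60, 83, 91, 17, 69]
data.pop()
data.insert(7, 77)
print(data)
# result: [-6, -4, 3, 60, 83, 91, 17, 77]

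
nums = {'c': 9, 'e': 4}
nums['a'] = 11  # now {'c': 9, 'e': 4, 'a': 11}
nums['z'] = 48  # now {'c': 9, 'e': 4, 'a': 11, 'z': 48}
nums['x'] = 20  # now {'c': 9, 'e': 4, 'a': 11, 'z': 48, 'x': 20}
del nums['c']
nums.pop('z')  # 48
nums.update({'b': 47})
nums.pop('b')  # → 47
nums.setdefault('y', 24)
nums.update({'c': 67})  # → {'e': 4, 'a': 11, 'x': 20, 'y': 24, 'c': 67}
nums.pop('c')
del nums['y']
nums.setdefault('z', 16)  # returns 16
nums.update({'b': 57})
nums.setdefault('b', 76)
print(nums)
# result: {'e': 4, 'a': 11, 'x': 20, 'z': 16, 'b': 57}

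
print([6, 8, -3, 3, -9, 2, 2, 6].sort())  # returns None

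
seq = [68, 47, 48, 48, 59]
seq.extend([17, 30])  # [68, 47, 48, 48, 59, 17, 30]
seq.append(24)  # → [68, 47, 48, 48, 59, 17, 30, 24]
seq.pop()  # 24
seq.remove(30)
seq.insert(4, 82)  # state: [68, 47, 48, 48, 82, 59, 17]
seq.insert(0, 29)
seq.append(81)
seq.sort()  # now [17, 29, 47, 48, 48, 59, 68, 81, 82]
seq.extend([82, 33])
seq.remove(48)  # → [17, 29, 47, 48, 59, 68, 81, 82, 82, 33]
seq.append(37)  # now [17, 29, 47, 48, 59, 68, 81, 82, 82, 33, 37]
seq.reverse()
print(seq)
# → [37, 33, 82, 82, 81, 68, 59, 48, 47, 29, 17]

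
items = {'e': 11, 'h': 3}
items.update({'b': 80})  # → {'e': 11, 'h': 3, 'b': 80}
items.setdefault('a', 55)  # 55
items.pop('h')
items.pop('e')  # 11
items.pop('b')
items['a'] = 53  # {'a': 53}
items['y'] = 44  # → {'a': 53, 'y': 44}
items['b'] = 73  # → {'a': 53, 'y': 44, 'b': 73}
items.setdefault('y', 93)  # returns 44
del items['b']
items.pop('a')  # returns 53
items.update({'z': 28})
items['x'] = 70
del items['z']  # {'y': 44, 'x': 70}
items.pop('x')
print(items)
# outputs {'y': 44}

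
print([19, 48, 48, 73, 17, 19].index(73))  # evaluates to 3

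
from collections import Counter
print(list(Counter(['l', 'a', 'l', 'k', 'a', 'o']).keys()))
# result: ['l', 'a', 'k', 'o']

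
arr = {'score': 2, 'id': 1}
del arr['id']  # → {'score': 2}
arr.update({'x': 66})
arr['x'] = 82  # {'score': 2, 'x': 82}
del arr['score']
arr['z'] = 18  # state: {'x': 82, 'z': 18}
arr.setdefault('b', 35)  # 35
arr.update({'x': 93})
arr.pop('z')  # 18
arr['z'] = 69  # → {'x': 93, 'b': 35, 'z': 69}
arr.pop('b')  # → 35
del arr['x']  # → {'z': 69}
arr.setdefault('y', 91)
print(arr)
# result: {'z': 69, 'y': 91}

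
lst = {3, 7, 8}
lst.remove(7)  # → {3, 8}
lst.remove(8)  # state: {3}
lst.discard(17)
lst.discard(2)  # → {3}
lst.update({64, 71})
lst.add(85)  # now {3, 64, 71, 85}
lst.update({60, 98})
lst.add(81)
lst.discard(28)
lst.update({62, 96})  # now {3, 60, 62, 64, 71, 81, 85, 96, 98}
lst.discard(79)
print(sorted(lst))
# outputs [3, 60, 62, 64, 71, 81, 85, 96, 98]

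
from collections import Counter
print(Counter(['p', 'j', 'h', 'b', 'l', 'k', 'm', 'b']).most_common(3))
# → [('b', 2), ('p', 1), ('j', 1)]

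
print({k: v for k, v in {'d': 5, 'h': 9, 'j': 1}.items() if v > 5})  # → {'h': 9}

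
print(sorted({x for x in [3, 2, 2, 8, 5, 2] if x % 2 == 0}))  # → [2, 8]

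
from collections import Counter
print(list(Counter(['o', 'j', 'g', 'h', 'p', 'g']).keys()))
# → ['o', 'j', 'g', 'h', 'p']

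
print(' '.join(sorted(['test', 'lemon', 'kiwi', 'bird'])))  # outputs bird kiwi lemon test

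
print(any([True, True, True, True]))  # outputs True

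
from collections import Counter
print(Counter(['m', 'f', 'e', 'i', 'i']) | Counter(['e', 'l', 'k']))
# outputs Counter({'i': 2, 'm': 1, 'f': 1, 'e': 1, 'l': 1, 'k': 1})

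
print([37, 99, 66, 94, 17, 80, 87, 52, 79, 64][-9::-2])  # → [99]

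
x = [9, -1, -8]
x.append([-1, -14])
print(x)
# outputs [9, -1, -8, [-1, -14]]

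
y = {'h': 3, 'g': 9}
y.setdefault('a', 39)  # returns 39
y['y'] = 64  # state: {'h': 3, 'g': 9, 'a': 39, 'y': 64}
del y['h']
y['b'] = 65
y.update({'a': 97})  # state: {'g': 9, 'a': 97, 'y': 64, 'b': 65}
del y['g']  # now {'a': 97, 'y': 64, 'b': 65}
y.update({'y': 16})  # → {'a': 97, 'y': 16, 'b': 65}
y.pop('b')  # 65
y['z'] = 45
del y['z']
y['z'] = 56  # {'a': 97, 'y': 16, 'z': 56}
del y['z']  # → {'a': 97, 'y': 16}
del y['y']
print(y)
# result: {'a': 97}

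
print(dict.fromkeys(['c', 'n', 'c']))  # {'c': None, 'n': None}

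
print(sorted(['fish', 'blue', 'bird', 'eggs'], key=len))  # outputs ['fish', 'blue', 'bird', 'eggs']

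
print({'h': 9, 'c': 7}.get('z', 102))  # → 102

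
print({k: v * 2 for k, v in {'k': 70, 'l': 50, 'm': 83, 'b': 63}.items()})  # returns {'k': 140, 'l': 100, 'm': 166, 'b': 126}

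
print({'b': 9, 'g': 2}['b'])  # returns 9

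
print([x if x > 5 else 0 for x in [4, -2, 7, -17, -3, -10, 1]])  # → [0, 0, 7, 0, 0, 0, 0]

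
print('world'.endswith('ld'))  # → True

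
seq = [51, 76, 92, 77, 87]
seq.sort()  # [51, 76, 77, 87, 92]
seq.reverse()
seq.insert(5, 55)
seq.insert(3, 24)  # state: [92, 87, 77, 24, 76, 51, 55]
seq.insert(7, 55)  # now [92, 87, 77, 24, 76, 51, 55, 55]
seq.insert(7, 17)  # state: [92, 87, 77, 24, 76, 51, 55, 17, 55]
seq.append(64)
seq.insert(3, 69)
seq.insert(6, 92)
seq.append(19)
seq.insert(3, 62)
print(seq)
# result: [92, 87, 77, 62, 69, 24, 76, 92, 51, 55, 17, 55, 64, 19]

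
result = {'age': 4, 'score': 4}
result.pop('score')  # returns 4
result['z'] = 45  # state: {'age': 4, 'z': 45}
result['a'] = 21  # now {'age': 4, 'z': 45, 'a': 21}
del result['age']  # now {'z': 45, 'a': 21}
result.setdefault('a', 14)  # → 21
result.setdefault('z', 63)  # 45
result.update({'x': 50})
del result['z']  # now {'a': 21, 'x': 50}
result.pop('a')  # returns 21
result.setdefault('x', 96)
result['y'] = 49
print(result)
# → {'x': 50, 'y': 49}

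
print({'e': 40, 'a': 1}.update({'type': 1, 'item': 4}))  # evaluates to None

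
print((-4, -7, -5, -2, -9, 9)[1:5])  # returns (-7, -5, -2, -9)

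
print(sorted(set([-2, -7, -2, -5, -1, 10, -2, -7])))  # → [-7, -5, -2, -1, 10]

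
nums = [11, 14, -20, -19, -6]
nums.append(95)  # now [11, 14, -20, -19, -6, 95]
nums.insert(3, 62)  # [11, 14, -20, 62, -19, -6, 95]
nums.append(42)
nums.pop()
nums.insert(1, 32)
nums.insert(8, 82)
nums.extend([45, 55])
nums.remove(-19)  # [11, 32, 14, -20, 62, -6, 95, 82, 45, 55]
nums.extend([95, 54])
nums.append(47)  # [11, 32, 14, -20, 62, -6, 95, 82, 45, 55, 95, 54, 47]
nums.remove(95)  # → [11, 32, 14, -20, 62, -6, 82, 45, 55, 95, 54, 47]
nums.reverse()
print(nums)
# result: [47, 54, 95, 55, 45, 82, -6, 62, -20, 14, 32, 11]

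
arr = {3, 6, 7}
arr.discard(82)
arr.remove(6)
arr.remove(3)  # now {7}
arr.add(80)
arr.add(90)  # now {7, 80, 90}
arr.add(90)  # {7, 80, 90}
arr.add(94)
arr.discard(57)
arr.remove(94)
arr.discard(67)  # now {7, 80, 90}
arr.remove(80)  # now {7, 90}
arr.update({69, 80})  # {7, 69, 80, 90}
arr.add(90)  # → {7, 69, 80, 90}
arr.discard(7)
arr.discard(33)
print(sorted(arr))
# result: [69, 80, 90]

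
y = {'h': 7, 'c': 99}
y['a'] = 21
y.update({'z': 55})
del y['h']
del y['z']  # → {'c': 99, 'a': 21}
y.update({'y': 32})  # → {'c': 99, 'a': 21, 'y': 32}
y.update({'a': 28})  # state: {'c': 99, 'a': 28, 'y': 32}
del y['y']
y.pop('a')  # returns 28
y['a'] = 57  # {'c': 99, 'a': 57}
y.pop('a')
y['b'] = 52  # {'c': 99, 'b': 52}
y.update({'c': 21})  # {'c': 21, 'b': 52}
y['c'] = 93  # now {'c': 93, 'b': 52}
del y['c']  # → {'b': 52}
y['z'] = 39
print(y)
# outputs {'b': 52, 'z': 39}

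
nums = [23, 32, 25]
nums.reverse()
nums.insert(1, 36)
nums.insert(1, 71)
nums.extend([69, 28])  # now [25, 71, 36, 32, 23, 69, 28]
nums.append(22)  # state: [25, 71, 36, 32, 23, 69, 28, 22]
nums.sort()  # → [22, 23, 25, 28, 32, 36, 69, 71]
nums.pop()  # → 71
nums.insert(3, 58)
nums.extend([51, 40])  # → [22, 23, 25, 58, 28, 32, 36, 69, 51, 40]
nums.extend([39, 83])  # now [22, 23, 25, 58, 28, 32, 36, 69, 51, 40, 39, 83]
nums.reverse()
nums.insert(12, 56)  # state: [83, 39, 40, 51, 69, 36, 32, 28, 58, 25, 23, 22, 56]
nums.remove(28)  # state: [83, 39, 40, 51, 69, 36, 32, 58, 25, 23, 22, 56]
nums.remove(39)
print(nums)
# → [83, 40, 51, 69, 36, 32, 58, 25, 23, 22, 56]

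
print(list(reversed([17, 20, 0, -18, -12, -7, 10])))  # [10, -7, -12, -18, 0, 20, 17]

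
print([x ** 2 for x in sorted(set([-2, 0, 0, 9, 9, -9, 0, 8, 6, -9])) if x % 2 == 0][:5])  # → [4, 0, 36, 64]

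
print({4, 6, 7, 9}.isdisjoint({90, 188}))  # True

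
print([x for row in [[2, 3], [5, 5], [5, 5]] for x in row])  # [2, 3, 5, 5, 5, 5]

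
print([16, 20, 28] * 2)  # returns [16, 20, 28, 16, 20, 28]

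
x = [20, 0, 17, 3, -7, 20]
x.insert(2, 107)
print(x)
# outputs [20, 0, 107, 17, 3, -7, 20]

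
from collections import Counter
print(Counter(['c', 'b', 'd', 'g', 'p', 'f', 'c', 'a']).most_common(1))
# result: [('c', 2)]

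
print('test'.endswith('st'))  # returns True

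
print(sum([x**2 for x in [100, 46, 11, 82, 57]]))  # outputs 22210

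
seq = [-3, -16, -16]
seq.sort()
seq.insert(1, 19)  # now [-16, 19, -16, -3]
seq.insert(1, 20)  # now [-16, 20, 19, -16, -3]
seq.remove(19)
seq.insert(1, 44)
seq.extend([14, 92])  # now [-16, 44, 20, -16, -3, 14, 92]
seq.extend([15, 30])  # [-16, 44, 20, -16, -3, 14, 92, 15, 30]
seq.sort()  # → [-16, -16, -3, 14, 15, 20, 30, 44, 92]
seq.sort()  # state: [-16, -16, -3, 14, 15, 20, 30, 44, 92]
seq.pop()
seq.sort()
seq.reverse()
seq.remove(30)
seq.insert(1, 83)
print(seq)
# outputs [44, 83, 20, 15, 14, -3, -16, -16]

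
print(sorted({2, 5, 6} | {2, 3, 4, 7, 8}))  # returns [2, 3, 4, 5, 6, 7, 8]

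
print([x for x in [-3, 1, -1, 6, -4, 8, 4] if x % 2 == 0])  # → [6, -4, 8, 4]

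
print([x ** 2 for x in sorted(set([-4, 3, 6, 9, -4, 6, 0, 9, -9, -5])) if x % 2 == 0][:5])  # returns [16, 0, 36]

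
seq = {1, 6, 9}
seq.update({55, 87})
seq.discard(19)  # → {1, 6, 9, 55, 87}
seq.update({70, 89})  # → {1, 6, 9, 55, 70, 87, 89}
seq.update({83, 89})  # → {1, 6, 9, 55, 70, 83, 87, 89}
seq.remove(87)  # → {1, 6, 9, 55, 70, 83, 89}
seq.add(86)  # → {1, 6, 9, 55, 70, 83, 86, 89}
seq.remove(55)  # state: {1, 6, 9, 70, 83, 86, 89}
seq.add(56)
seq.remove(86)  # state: {1, 6, 9, 56, 70, 83, 89}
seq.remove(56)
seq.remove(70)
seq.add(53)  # {1, 6, 9, 53, 83, 89}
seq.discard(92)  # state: {1, 6, 9, 53, 83, 89}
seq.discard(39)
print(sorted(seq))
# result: [1, 6, 9, 53, 83, 89]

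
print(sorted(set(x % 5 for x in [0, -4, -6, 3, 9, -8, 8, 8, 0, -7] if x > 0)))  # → [3, 4]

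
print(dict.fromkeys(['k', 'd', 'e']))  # {'k': None, 'd': None, 'e': None}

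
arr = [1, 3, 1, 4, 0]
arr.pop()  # 0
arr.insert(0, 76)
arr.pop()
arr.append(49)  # [76, 1, 3, 1, 49]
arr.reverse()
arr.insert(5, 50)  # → [49, 1, 3, 1, 76, 50]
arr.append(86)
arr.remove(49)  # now [1, 3, 1, 76, 50, 86]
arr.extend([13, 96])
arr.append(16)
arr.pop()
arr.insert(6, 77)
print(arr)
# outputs [1, 3, 1, 76, 50, 86, 77, 13, 96]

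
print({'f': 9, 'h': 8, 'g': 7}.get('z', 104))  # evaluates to 104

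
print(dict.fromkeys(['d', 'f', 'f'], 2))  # {'d': 2, 'f': 2}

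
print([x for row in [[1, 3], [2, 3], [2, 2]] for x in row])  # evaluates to [1, 3, 2, 3, 2, 2]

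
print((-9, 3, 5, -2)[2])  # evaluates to 5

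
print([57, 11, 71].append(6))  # None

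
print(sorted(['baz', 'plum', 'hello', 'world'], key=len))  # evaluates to ['baz', 'plum', 'hello', 'world']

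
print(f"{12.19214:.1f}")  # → 12.2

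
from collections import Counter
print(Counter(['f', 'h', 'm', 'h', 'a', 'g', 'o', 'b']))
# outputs Counter({'h': 2, 'f': 1, 'm': 1, 'a': 1, 'g': 1, 'o': 1, 'b': 1})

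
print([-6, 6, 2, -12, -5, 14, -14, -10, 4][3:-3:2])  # [-12, 14]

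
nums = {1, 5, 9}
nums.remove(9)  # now {1, 5}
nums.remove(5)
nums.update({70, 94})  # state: {1, 70, 94}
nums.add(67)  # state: {1, 67, 70, 94}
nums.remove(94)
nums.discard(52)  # {1, 67, 70}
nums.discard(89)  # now {1, 67, 70}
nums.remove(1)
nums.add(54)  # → {54, 67, 70}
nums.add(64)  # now {54, 64, 67, 70}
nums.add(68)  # {54, 64, 67, 68, 70}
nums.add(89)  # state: {54, 64, 67, 68, 70, 89}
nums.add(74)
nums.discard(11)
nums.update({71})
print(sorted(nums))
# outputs [54, 64, 67, 68, 70, 71, 74, 89]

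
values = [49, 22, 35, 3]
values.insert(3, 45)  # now [49, 22, 35, 45, 3]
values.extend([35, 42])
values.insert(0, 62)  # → [62, 49, 22, 35, 45, 3, 35, 42]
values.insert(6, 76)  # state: [62, 49, 22, 35, 45, 3, 76, 35, 42]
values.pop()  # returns 42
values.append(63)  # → [62, 49, 22, 35, 45, 3, 76, 35, 63]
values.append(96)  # [62, 49, 22, 35, 45, 3, 76, 35, 63, 96]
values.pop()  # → 96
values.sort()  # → [3, 22, 35, 35, 45, 49, 62, 63, 76]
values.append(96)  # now [3, 22, 35, 35, 45, 49, 62, 63, 76, 96]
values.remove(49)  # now [3, 22, 35, 35, 45, 62, 63, 76, 96]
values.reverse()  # [96, 76, 63, 62, 45, 35, 35, 22, 3]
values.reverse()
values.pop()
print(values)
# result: [3, 22, 35, 35, 45, 62, 63, 76]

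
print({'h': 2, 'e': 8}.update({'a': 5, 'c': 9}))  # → None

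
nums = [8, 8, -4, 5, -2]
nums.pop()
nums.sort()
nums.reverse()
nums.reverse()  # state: [-4, 5, 8, 8]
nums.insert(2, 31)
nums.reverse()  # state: [8, 8, 31, 5, -4]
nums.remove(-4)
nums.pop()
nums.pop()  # 31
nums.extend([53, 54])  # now [8, 8, 53, 54]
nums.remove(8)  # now [8, 53, 54]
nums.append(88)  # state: [8, 53, 54, 88]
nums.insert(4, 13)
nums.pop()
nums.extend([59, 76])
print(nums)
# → [8, 53, 54, 88, 59, 76]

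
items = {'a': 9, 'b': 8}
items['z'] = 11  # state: {'a': 9, 'b': 8, 'z': 11}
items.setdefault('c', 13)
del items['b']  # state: {'a': 9, 'z': 11, 'c': 13}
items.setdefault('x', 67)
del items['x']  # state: {'a': 9, 'z': 11, 'c': 13}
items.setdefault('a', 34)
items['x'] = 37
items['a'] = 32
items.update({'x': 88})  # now {'a': 32, 'z': 11, 'c': 13, 'x': 88}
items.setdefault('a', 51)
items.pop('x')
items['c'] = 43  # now {'a': 32, 'z': 11, 'c': 43}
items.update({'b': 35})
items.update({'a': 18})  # {'a': 18, 'z': 11, 'c': 43, 'b': 35}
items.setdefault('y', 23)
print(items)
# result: {'a': 18, 'z': 11, 'c': 43, 'b': 35, 'y': 23}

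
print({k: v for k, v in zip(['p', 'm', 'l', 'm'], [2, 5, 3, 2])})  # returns {'p': 2, 'm': 2, 'l': 3}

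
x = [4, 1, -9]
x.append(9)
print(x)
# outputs [4, 1, -9, 9]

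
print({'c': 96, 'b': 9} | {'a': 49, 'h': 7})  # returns {'c': 96, 'b': 9, 'a': 49, 'h': 7}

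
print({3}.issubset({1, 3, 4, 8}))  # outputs True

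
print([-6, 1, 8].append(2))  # None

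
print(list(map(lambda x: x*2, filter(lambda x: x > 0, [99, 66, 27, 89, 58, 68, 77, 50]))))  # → [198, 132, 54, 178, 116, 136, 154, 100]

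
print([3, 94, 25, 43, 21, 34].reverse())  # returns None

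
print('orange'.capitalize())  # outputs Orange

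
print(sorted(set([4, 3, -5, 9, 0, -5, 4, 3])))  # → [-5, 0, 3, 4, 9]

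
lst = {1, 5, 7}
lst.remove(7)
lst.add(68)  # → {1, 5, 68}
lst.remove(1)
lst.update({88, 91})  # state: {5, 68, 88, 91}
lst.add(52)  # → {5, 52, 68, 88, 91}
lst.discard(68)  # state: {5, 52, 88, 91}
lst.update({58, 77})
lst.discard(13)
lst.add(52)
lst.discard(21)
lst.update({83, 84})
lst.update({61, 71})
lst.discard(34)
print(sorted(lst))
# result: [5, 52, 58, 61, 71, 77, 83, 84, 88, 91]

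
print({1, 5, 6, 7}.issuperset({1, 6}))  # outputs True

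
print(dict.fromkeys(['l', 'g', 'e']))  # {'l': None, 'g': None, 'e': None}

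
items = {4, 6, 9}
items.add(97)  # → {4, 6, 9, 97}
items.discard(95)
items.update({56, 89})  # {4, 6, 9, 56, 89, 97}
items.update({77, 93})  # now {4, 6, 9, 56, 77, 89, 93, 97}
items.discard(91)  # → {4, 6, 9, 56, 77, 89, 93, 97}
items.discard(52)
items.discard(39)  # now {4, 6, 9, 56, 77, 89, 93, 97}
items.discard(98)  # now {4, 6, 9, 56, 77, 89, 93, 97}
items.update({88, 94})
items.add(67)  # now {4, 6, 9, 56, 67, 77, 88, 89, 93, 94, 97}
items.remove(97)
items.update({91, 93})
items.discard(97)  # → {4, 6, 9, 56, 67, 77, 88, 89, 91, 93, 94}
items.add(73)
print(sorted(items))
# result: [4, 6, 9, 56, 67, 73, 77, 88, 89, 91, 93, 94]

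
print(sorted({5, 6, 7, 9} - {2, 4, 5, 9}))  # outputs [6, 7]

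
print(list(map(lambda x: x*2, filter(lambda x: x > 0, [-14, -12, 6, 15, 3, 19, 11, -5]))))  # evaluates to [12, 30, 6, 38, 22]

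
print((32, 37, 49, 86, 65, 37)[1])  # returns 37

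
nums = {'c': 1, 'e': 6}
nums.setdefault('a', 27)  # 27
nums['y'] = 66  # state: {'c': 1, 'e': 6, 'a': 27, 'y': 66}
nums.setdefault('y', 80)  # 66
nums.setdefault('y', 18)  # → 66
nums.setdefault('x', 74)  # 74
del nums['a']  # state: {'c': 1, 'e': 6, 'y': 66, 'x': 74}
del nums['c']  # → {'e': 6, 'y': 66, 'x': 74}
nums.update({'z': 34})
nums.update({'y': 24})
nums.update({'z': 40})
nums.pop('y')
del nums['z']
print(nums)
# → {'e': 6, 'x': 74}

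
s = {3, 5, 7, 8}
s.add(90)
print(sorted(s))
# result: [3, 5, 7, 8, 90]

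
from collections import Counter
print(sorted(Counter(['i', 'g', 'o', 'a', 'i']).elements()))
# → ['a', 'g', 'i', 'i', 'o']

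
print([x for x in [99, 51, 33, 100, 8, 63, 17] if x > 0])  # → [99, 51, 33, 100, 8, 63, 17]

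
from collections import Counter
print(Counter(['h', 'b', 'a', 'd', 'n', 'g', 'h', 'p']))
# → Counter({'h': 2, 'b': 1, 'a': 1, 'd': 1, 'n': 1, 'g': 1, 'p': 1})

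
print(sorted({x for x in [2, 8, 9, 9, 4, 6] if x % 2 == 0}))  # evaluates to [2, 4, 6, 8]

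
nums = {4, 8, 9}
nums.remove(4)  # {8, 9}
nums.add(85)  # {8, 9, 85}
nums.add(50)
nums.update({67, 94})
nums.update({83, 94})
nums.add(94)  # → {8, 9, 50, 67, 83, 85, 94}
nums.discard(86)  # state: {8, 9, 50, 67, 83, 85, 94}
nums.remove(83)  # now {8, 9, 50, 67, 85, 94}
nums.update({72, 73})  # {8, 9, 50, 67, 72, 73, 85, 94}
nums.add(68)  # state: {8, 9, 50, 67, 68, 72, 73, 85, 94}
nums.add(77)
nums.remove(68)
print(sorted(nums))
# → [8, 9, 50, 67, 72, 73, 77, 85, 94]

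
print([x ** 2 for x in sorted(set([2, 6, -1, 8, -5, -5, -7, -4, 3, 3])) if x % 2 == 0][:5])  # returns [16, 4, 36, 64]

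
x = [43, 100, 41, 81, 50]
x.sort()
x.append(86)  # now [41, 43, 50, 81, 100, 86]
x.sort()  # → [41, 43, 50, 81, 86, 100]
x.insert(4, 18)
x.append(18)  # [41, 43, 50, 81, 18, 86, 100, 18]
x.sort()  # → [18, 18, 41, 43, 50, 81, 86, 100]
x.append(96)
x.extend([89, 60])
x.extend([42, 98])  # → [18, 18, 41, 43, 50, 81, 86, 100, 96, 89, 60, 42, 98]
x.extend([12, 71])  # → [18, 18, 41, 43, 50, 81, 86, 100, 96, 89, 60, 42, 98, 12, 71]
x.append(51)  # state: [18, 18, 41, 43, 50, 81, 86, 100, 96, 89, 60, 42, 98, 12, 71, 51]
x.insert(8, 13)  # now [18, 18, 41, 43, 50, 81, 86, 100, 13, 96, 89, 60, 42, 98, 12, 71, 51]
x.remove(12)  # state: [18, 18, 41, 43, 50, 81, 86, 100, 13, 96, 89, 60, 42, 98, 71, 51]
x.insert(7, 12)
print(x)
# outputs [18, 18, 41, 43, 50, 81, 86, 12, 100, 13, 96, 89, 60, 42, 98, 71, 51]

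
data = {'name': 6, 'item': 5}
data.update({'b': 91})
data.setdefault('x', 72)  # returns 72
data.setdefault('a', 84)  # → 84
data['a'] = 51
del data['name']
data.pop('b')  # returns 91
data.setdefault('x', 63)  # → 72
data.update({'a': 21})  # {'item': 5, 'x': 72, 'a': 21}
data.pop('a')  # 21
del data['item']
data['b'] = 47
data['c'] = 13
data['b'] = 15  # {'x': 72, 'b': 15, 'c': 13}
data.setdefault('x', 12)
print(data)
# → {'x': 72, 'b': 15, 'c': 13}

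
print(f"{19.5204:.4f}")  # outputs 19.5204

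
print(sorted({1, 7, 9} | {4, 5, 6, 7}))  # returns [1, 4, 5, 6, 7, 9]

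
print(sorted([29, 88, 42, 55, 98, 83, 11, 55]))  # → [11, 29, 42, 55, 55, 83, 88, 98]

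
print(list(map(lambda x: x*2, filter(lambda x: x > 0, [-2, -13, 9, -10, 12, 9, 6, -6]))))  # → [18, 24, 18, 12]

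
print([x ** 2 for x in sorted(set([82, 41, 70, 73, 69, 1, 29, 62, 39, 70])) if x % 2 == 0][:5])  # [3844, 4900, 6724]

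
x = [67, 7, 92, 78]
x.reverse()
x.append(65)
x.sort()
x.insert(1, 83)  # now [7, 83, 65, 67, 78, 92]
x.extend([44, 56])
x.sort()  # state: [7, 44, 56, 65, 67, 78, 83, 92]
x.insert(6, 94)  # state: [7, 44, 56, 65, 67, 78, 94, 83, 92]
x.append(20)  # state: [7, 44, 56, 65, 67, 78, 94, 83, 92, 20]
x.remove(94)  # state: [7, 44, 56, 65, 67, 78, 83, 92, 20]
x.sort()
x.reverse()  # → [92, 83, 78, 67, 65, 56, 44, 20, 7]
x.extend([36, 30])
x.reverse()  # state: [30, 36, 7, 20, 44, 56, 65, 67, 78, 83, 92]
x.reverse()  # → [92, 83, 78, 67, 65, 56, 44, 20, 7, 36, 30]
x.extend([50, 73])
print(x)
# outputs [92, 83, 78, 67, 65, 56, 44, 20, 7, 36, 30, 50, 73]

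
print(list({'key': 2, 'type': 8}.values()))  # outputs [2, 8]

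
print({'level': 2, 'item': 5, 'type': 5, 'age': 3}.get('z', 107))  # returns 107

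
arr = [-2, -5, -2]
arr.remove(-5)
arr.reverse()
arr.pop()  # -2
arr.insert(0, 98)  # [98, -2]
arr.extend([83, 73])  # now [98, -2, 83, 73]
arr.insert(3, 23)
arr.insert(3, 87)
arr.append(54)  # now [98, -2, 83, 87, 23, 73, 54]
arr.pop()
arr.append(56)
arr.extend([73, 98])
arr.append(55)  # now [98, -2, 83, 87, 23, 73, 56, 73, 98, 55]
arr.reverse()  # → [55, 98, 73, 56, 73, 23, 87, 83, -2, 98]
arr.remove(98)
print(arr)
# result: [55, 73, 56, 73, 23, 87, 83, -2, 98]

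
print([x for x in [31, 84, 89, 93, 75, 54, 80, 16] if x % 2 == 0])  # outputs [84, 54, 80, 16]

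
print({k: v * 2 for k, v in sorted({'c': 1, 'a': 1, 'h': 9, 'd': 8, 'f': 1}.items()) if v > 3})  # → {'d': 16, 'h': 18}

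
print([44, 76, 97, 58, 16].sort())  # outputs None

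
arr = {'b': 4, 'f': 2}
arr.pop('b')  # 4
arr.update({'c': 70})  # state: {'f': 2, 'c': 70}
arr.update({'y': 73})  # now {'f': 2, 'c': 70, 'y': 73}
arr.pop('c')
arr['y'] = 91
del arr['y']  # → {'f': 2}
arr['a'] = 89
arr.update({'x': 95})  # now {'f': 2, 'a': 89, 'x': 95}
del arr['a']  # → {'f': 2, 'x': 95}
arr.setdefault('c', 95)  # 95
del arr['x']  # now {'f': 2, 'c': 95}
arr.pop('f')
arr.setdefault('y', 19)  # 19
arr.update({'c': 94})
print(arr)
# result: {'c': 94, 'y': 19}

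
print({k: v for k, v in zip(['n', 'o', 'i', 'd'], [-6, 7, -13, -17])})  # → {'n': -6, 'o': 7, 'i': -13, 'd': -17}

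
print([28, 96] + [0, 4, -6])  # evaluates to [28, 96, 0, 4, -6]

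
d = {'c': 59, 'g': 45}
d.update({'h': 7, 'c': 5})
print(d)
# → {'c': 5, 'g': 45, 'h': 7}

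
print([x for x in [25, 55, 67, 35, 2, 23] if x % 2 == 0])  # [2]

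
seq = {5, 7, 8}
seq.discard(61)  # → {5, 7, 8}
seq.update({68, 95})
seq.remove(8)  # {5, 7, 68, 95}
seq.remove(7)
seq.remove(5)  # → {68, 95}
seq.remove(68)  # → {95}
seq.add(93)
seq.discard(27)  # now {93, 95}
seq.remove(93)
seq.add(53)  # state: {53, 95}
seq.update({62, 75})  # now {53, 62, 75, 95}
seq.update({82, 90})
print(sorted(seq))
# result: [53, 62, 75, 82, 90, 95]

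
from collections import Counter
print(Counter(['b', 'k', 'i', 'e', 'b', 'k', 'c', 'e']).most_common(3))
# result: [('b', 2), ('k', 2), ('e', 2)]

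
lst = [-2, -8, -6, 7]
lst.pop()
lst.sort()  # [-8, -6, -2]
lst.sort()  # [-8, -6, -2]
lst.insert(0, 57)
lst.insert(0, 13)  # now [13, 57, -8, -6, -2]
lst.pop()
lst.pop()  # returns -6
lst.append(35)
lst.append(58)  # [13, 57, -8, 35, 58]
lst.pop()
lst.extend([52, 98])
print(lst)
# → [13, 57, -8, 35, 52, 98]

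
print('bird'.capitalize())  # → Bird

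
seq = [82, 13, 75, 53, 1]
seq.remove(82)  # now [13, 75, 53, 1]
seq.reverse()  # [1, 53, 75, 13]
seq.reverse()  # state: [13, 75, 53, 1]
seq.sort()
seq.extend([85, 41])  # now [1, 13, 53, 75, 85, 41]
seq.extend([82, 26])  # [1, 13, 53, 75, 85, 41, 82, 26]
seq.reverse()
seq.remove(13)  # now [26, 82, 41, 85, 75, 53, 1]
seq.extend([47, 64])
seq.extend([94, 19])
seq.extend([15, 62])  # [26, 82, 41, 85, 75, 53, 1, 47, 64, 94, 19, 15, 62]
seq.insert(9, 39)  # [26, 82, 41, 85, 75, 53, 1, 47, 64, 39, 94, 19, 15, 62]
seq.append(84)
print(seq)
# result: [26, 82, 41, 85, 75, 53, 1, 47, 64, 39, 94, 19, 15, 62, 84]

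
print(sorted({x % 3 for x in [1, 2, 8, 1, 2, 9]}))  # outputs [0, 1, 2]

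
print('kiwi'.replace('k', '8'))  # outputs 8iwi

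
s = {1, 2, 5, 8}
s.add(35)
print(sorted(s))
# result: [1, 2, 5, 8, 35]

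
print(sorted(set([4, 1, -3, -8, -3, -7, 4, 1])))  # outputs [-8, -7, -3, 1, 4]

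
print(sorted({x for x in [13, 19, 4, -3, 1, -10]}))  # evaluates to [-10, -3, 1, 4, 13, 19]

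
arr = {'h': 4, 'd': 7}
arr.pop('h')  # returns 4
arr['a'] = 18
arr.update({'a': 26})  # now {'d': 7, 'a': 26}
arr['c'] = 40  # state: {'d': 7, 'a': 26, 'c': 40}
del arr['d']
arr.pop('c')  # 40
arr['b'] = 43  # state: {'a': 26, 'b': 43}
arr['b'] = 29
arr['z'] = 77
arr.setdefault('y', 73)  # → 73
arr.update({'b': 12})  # {'a': 26, 'b': 12, 'z': 77, 'y': 73}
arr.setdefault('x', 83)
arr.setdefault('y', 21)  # 73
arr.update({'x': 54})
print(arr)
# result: {'a': 26, 'b': 12, 'z': 77, 'y': 73, 'x': 54}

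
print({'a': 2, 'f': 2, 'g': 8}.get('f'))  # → 2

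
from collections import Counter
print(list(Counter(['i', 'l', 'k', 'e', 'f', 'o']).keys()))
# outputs ['i', 'l', 'k', 'e', 'f', 'o']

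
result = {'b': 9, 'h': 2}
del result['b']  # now {'h': 2}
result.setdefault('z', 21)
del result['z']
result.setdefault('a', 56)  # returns 56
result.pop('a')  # 56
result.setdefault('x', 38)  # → 38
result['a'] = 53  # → {'h': 2, 'x': 38, 'a': 53}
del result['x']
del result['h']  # {'a': 53}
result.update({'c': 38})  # {'a': 53, 'c': 38}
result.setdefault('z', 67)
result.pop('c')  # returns 38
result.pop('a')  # 53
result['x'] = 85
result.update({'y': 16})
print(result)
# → {'z': 67, 'x': 85, 'y': 16}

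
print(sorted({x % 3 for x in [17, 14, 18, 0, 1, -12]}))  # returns [0, 1, 2]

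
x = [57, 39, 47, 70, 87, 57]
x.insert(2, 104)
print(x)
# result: [57, 39, 104, 47, 70, 87, 57]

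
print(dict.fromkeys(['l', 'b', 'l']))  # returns {'l': None, 'b': None}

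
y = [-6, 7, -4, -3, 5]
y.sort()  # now [-6, -4, -3, 5, 7]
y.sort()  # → [-6, -4, -3, 5, 7]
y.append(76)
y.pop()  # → 76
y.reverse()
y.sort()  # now [-6, -4, -3, 5, 7]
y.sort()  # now [-6, -4, -3, 5, 7]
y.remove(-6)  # [-4, -3, 5, 7]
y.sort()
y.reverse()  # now [7, 5, -3, -4]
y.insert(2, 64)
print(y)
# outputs [7, 5, 64, -3, -4]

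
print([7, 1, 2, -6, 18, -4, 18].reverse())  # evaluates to None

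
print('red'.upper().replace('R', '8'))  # 8ED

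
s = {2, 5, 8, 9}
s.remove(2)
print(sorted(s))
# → [5, 8, 9]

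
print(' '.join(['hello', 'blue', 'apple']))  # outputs hello blue apple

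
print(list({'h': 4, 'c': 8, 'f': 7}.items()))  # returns [('h', 4), ('c', 8), ('f', 7)]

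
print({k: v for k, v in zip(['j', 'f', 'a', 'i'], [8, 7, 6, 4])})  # {'j': 8, 'f': 7, 'a': 6, 'i': 4}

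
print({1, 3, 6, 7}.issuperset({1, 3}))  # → True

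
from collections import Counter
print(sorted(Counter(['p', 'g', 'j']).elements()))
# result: ['g', 'j', 'p']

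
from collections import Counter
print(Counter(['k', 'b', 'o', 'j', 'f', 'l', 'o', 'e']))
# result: Counter({'o': 2, 'k': 1, 'b': 1, 'j': 1, 'f': 1, 'l': 1, 'e': 1})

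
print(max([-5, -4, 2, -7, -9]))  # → 2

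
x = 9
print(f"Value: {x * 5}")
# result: Value: 45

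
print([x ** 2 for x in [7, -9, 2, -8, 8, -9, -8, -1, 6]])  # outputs [49, 81, 4, 64, 64, 81, 64, 1, 36]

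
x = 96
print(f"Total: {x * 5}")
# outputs Total: 480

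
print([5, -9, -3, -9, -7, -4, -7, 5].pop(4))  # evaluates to -7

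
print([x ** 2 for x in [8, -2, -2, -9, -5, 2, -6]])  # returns [64, 4, 4, 81, 25, 4, 36]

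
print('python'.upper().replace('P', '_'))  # _YTHON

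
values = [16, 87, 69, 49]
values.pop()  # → 49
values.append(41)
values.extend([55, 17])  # [16, 87, 69, 41, 55, 17]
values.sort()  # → [16, 17, 41, 55, 69, 87]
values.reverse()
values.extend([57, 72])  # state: [87, 69, 55, 41, 17, 16, 57, 72]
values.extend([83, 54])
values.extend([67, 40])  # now [87, 69, 55, 41, 17, 16, 57, 72, 83, 54, 67, 40]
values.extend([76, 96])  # [87, 69, 55, 41, 17, 16, 57, 72, 83, 54, 67, 40, 76, 96]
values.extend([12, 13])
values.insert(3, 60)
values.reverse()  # [13, 12, 96, 76, 40, 67, 54, 83, 72, 57, 16, 17, 41, 60, 55, 69, 87]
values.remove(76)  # [13, 12, 96, 40, 67, 54, 83, 72, 57, 16, 17, 41, 60, 55, 69, 87]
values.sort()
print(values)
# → [12, 13, 16, 17, 40, 41, 54, 55, 57, 60, 67, 69, 72, 83, 87, 96]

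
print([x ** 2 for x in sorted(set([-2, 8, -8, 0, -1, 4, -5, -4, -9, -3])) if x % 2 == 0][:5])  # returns [64, 16, 4, 0, 16]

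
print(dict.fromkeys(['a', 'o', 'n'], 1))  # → {'a': 1, 'o': 1, 'n': 1}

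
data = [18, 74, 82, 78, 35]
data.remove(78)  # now [18, 74, 82, 35]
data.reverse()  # [35, 82, 74, 18]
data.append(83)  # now [35, 82, 74, 18, 83]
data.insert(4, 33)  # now [35, 82, 74, 18, 33, 83]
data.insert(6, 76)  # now [35, 82, 74, 18, 33, 83, 76]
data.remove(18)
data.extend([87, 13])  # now [35, 82, 74, 33, 83, 76, 87, 13]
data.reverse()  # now [13, 87, 76, 83, 33, 74, 82, 35]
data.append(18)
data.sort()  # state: [13, 18, 33, 35, 74, 76, 82, 83, 87]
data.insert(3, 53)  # [13, 18, 33, 53, 35, 74, 76, 82, 83, 87]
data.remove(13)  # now [18, 33, 53, 35, 74, 76, 82, 83, 87]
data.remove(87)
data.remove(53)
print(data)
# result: [18, 33, 35, 74, 76, 82, 83]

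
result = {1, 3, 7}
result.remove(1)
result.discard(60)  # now {3, 7}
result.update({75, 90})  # {3, 7, 75, 90}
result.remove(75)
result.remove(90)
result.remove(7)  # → {3}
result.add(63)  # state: {3, 63}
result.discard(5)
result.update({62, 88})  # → {3, 62, 63, 88}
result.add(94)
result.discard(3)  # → {62, 63, 88, 94}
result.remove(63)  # {62, 88, 94}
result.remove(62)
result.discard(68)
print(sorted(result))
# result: [88, 94]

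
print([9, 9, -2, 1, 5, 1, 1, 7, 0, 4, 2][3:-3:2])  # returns [1, 1, 7]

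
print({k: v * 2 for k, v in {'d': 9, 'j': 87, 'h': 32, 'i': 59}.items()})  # {'d': 18, 'j': 174, 'h': 64, 'i': 118}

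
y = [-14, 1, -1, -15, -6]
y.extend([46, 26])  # [-14, 1, -1, -15, -6, 46, 26]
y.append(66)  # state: [-14, 1, -1, -15, -6, 46, 26, 66]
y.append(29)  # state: [-14, 1, -1, -15, -6, 46, 26, 66, 29]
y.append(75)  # [-14, 1, -1, -15, -6, 46, 26, 66, 29, 75]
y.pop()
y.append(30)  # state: [-14, 1, -1, -15, -6, 46, 26, 66, 29, 30]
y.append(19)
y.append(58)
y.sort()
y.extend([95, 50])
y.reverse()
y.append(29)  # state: [50, 95, 66, 58, 46, 30, 29, 26, 19, 1, -1, -6, -14, -15, 29]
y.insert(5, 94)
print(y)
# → [50, 95, 66, 58, 46, 94, 30, 29, 26, 19, 1, -1, -6, -14, -15, 29]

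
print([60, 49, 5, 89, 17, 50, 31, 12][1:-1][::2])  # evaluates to [49, 89, 50]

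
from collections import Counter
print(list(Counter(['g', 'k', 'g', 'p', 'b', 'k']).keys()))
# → ['g', 'k', 'p', 'b']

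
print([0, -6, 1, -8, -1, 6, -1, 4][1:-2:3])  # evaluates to [-6, -1]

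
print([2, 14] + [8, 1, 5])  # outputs [2, 14, 8, 1, 5]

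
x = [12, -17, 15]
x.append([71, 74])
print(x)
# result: [12, -17, 15, [71, 74]]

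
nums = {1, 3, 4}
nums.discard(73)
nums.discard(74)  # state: {1, 3, 4}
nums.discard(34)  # {1, 3, 4}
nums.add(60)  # {1, 3, 4, 60}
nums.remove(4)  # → {1, 3, 60}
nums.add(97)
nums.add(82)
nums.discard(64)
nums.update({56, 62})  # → {1, 3, 56, 60, 62, 82, 97}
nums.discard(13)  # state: {1, 3, 56, 60, 62, 82, 97}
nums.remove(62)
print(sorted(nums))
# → [1, 3, 56, 60, 82, 97]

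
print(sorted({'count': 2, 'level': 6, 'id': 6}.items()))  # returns [('count', 2), ('id', 6), ('level', 6)]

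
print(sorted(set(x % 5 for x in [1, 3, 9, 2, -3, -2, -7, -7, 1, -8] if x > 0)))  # [1, 2, 3, 4]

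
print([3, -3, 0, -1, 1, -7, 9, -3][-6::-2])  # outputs [0, 3]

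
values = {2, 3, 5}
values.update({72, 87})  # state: {2, 3, 5, 72, 87}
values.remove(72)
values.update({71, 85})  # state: {2, 3, 5, 71, 85, 87}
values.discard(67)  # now {2, 3, 5, 71, 85, 87}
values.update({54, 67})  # {2, 3, 5, 54, 67, 71, 85, 87}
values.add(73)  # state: {2, 3, 5, 54, 67, 71, 73, 85, 87}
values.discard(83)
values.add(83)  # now {2, 3, 5, 54, 67, 71, 73, 83, 85, 87}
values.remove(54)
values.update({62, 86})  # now {2, 3, 5, 62, 67, 71, 73, 83, 85, 86, 87}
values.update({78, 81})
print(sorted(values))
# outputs [2, 3, 5, 62, 67, 71, 73, 78, 81, 83, 85, 86, 87]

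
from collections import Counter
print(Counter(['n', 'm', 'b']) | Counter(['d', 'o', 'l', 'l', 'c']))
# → Counter({'l': 2, 'n': 1, 'm': 1, 'b': 1, 'd': 1, 'o': 1, 'c': 1})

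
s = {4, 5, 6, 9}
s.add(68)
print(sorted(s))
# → [4, 5, 6, 9, 68]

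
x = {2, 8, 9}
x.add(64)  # {2, 8, 9, 64}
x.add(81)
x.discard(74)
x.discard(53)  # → {2, 8, 9, 64, 81}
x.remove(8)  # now {2, 9, 64, 81}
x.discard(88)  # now {2, 9, 64, 81}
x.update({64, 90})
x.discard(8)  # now {2, 9, 64, 81, 90}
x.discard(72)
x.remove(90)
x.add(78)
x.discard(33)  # {2, 9, 64, 78, 81}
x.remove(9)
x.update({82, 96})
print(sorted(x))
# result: [2, 64, 78, 81, 82, 96]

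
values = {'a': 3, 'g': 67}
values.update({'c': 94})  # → {'a': 3, 'g': 67, 'c': 94}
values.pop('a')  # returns 3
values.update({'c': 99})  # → {'g': 67, 'c': 99}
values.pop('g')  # 67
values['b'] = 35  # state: {'c': 99, 'b': 35}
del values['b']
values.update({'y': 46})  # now {'c': 99, 'y': 46}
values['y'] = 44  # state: {'c': 99, 'y': 44}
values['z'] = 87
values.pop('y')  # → 44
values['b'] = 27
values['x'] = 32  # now {'c': 99, 'z': 87, 'b': 27, 'x': 32}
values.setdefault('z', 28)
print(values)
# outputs {'c': 99, 'z': 87, 'b': 27, 'x': 32}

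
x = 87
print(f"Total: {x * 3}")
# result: Total: 261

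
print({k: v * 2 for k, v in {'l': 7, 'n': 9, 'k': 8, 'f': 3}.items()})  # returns {'l': 14, 'n': 18, 'k': 16, 'f': 6}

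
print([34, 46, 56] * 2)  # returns [34, 46, 56, 34, 46, 56]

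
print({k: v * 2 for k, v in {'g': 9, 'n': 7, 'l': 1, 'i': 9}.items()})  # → {'g': 18, 'n': 14, 'l': 2, 'i': 18}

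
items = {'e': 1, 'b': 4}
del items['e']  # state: {'b': 4}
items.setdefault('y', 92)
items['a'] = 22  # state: {'b': 4, 'y': 92, 'a': 22}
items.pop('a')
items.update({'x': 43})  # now {'b': 4, 'y': 92, 'x': 43}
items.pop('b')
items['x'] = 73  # {'y': 92, 'x': 73}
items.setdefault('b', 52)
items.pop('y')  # 92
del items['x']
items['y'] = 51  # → {'b': 52, 'y': 51}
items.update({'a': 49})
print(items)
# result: {'b': 52, 'y': 51, 'a': 49}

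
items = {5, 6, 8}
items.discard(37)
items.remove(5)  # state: {6, 8}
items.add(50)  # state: {6, 8, 50}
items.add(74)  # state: {6, 8, 50, 74}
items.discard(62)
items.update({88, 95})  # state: {6, 8, 50, 74, 88, 95}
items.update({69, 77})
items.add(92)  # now {6, 8, 50, 69, 74, 77, 88, 92, 95}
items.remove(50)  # {6, 8, 69, 74, 77, 88, 92, 95}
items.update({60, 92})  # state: {6, 8, 60, 69, 74, 77, 88, 92, 95}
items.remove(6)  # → {8, 60, 69, 74, 77, 88, 92, 95}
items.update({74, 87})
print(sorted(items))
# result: [8, 60, 69, 74, 77, 87, 88, 92, 95]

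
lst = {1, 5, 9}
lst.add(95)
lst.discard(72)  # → {1, 5, 9, 95}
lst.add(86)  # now {1, 5, 9, 86, 95}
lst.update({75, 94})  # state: {1, 5, 9, 75, 86, 94, 95}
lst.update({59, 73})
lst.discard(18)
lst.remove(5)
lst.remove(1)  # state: {9, 59, 73, 75, 86, 94, 95}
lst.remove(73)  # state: {9, 59, 75, 86, 94, 95}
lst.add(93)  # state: {9, 59, 75, 86, 93, 94, 95}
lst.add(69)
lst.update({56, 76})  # {9, 56, 59, 69, 75, 76, 86, 93, 94, 95}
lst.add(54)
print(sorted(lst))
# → [9, 54, 56, 59, 69, 75, 76, 86, 93, 94, 95]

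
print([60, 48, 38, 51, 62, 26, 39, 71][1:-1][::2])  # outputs [48, 51, 26]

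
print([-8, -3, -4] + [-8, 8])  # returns [-8, -3, -4, -8, 8]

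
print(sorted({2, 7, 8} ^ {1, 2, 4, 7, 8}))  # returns [1, 4]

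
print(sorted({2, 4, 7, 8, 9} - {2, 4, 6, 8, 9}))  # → [7]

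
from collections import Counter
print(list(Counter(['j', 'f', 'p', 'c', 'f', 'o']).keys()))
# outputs ['j', 'f', 'p', 'c', 'o']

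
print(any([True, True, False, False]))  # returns True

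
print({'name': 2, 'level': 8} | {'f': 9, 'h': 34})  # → {'name': 2, 'level': 8, 'f': 9, 'h': 34}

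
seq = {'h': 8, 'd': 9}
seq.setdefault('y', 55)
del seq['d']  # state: {'h': 8, 'y': 55}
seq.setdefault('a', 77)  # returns 77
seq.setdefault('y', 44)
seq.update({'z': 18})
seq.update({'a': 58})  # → {'h': 8, 'y': 55, 'a': 58, 'z': 18}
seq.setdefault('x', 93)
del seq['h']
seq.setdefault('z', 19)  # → 18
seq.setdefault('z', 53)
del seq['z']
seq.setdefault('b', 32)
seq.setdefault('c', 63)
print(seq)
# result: {'y': 55, 'a': 58, 'x': 93, 'b': 32, 'c': 63}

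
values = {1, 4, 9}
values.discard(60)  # {1, 4, 9}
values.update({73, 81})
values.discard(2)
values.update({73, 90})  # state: {1, 4, 9, 73, 81, 90}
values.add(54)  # {1, 4, 9, 54, 73, 81, 90}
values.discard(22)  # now {1, 4, 9, 54, 73, 81, 90}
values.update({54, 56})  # {1, 4, 9, 54, 56, 73, 81, 90}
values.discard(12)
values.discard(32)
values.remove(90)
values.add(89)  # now {1, 4, 9, 54, 56, 73, 81, 89}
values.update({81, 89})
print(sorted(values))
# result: [1, 4, 9, 54, 56, 73, 81, 89]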